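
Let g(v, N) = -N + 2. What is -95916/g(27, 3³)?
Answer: 95916/25 ≈ 3836.6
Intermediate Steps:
g(v, N) = 2 - N
-95916/g(27, 3³) = -95916/(2 - 1*3³) = -95916/(2 - 1*27) = -95916/(2 - 27) = -95916/(-25) = -95916*(-1/25) = 95916/25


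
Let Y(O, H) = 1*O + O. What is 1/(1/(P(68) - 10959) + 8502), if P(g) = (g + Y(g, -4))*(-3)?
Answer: 11571/98376641 ≈ 0.00011762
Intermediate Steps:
Y(O, H) = 2*O (Y(O, H) = O + O = 2*O)
P(g) = -9*g (P(g) = (g + 2*g)*(-3) = (3*g)*(-3) = -9*g)
1/(1/(P(68) - 10959) + 8502) = 1/(1/(-9*68 - 10959) + 8502) = 1/(1/(-612 - 10959) + 8502) = 1/(1/(-11571) + 8502) = 1/(-1/11571 + 8502) = 1/(98376641/11571) = 11571/98376641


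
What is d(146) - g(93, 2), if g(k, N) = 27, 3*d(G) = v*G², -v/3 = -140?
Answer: 2984213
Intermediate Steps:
v = 420 (v = -3*(-140) = 420)
d(G) = 140*G² (d(G) = (420*G²)/3 = 140*G²)
d(146) - g(93, 2) = 140*146² - 1*27 = 140*21316 - 27 = 2984240 - 27 = 2984213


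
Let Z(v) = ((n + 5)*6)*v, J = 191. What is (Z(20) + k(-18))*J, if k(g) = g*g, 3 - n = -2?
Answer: 291084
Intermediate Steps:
n = 5 (n = 3 - 1*(-2) = 3 + 2 = 5)
k(g) = g**2
Z(v) = 60*v (Z(v) = ((5 + 5)*6)*v = (10*6)*v = 60*v)
(Z(20) + k(-18))*J = (60*20 + (-18)**2)*191 = (1200 + 324)*191 = 1524*191 = 291084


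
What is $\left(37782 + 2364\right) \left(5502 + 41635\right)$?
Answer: $1892362002$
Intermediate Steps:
$\left(37782 + 2364\right) \left(5502 + 41635\right) = 40146 \cdot 47137 = 1892362002$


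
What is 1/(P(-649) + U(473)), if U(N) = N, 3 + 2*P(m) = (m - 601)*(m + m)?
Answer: 2/1623443 ≈ 1.2319e-6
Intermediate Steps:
P(m) = -3/2 + m*(-601 + m) (P(m) = -3/2 + ((m - 601)*(m + m))/2 = -3/2 + ((-601 + m)*(2*m))/2 = -3/2 + (2*m*(-601 + m))/2 = -3/2 + m*(-601 + m))
1/(P(-649) + U(473)) = 1/((-3/2 + (-649)² - 601*(-649)) + 473) = 1/((-3/2 + 421201 + 390049) + 473) = 1/(1622497/2 + 473) = 1/(1623443/2) = 2/1623443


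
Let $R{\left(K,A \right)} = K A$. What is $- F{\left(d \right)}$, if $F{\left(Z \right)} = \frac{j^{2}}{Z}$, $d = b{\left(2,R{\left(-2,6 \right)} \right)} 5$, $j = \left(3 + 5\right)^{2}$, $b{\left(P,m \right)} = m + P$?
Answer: $\frac{2048}{25} \approx 81.92$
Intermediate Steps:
$R{\left(K,A \right)} = A K$
$b{\left(P,m \right)} = P + m$
$j = 64$ ($j = 8^{2} = 64$)
$d = -50$ ($d = \left(2 + 6 \left(-2\right)\right) 5 = \left(2 - 12\right) 5 = \left(-10\right) 5 = -50$)
$F{\left(Z \right)} = \frac{4096}{Z}$ ($F{\left(Z \right)} = \frac{64^{2}}{Z} = \frac{4096}{Z}$)
$- F{\left(d \right)} = - \frac{4096}{-50} = - \frac{4096 \left(-1\right)}{50} = \left(-1\right) \left(- \frac{2048}{25}\right) = \frac{2048}{25}$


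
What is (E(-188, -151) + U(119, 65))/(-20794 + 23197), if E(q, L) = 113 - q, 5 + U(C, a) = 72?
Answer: 368/2403 ≈ 0.15314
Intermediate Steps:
U(C, a) = 67 (U(C, a) = -5 + 72 = 67)
(E(-188, -151) + U(119, 65))/(-20794 + 23197) = ((113 - 1*(-188)) + 67)/(-20794 + 23197) = ((113 + 188) + 67)/2403 = (301 + 67)*(1/2403) = 368*(1/2403) = 368/2403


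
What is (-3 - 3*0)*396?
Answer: -1188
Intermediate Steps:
(-3 - 3*0)*396 = (-3 + 0)*396 = -3*396 = -1188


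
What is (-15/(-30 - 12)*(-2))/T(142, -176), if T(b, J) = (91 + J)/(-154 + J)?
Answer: -330/119 ≈ -2.7731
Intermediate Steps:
T(b, J) = (91 + J)/(-154 + J)
(-15/(-30 - 12)*(-2))/T(142, -176) = (-15/(-30 - 12)*(-2))/(((91 - 176)/(-154 - 176))) = (-15/(-42)*(-2))/((-85/(-330))) = (-15*(-1/42)*(-2))/((-1/330*(-85))) = ((5/14)*(-2))/(17/66) = -5/7*66/17 = -330/119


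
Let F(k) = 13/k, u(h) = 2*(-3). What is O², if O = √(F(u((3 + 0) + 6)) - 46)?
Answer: -289/6 ≈ -48.167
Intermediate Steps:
u(h) = -6
O = 17*I*√6/6 (O = √(13/(-6) - 46) = √(13*(-⅙) - 46) = √(-13/6 - 46) = √(-289/6) = 17*I*√6/6 ≈ 6.9402*I)
O² = (17*I*√6/6)² = -289/6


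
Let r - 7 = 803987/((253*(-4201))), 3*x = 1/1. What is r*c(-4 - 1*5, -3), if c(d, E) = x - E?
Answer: 66359840/3188559 ≈ 20.812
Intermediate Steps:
x = 1/3 (x = (1/3)/1 = (1/3)*1 = 1/3 ≈ 0.33333)
c(d, E) = 1/3 - E
r = 6635984/1062853 (r = 7 + 803987/((253*(-4201))) = 7 + 803987/(-1062853) = 7 + 803987*(-1/1062853) = 7 - 803987/1062853 = 6635984/1062853 ≈ 6.2436)
r*c(-4 - 1*5, -3) = 6635984*(1/3 - 1*(-3))/1062853 = 6635984*(1/3 + 3)/1062853 = (6635984/1062853)*(10/3) = 66359840/3188559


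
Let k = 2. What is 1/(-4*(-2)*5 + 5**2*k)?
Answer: 1/90 ≈ 0.011111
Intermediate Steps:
1/(-4*(-2)*5 + 5**2*k) = 1/(-4*(-2)*5 + 5**2*2) = 1/(8*5 + 25*2) = 1/(40 + 50) = 1/90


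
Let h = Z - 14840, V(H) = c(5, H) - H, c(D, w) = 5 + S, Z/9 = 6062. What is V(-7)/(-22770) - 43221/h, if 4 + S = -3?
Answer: -49217038/45218943 ≈ -1.0884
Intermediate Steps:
S = -7 (S = -4 - 3 = -7)
Z = 54558 (Z = 9*6062 = 54558)
c(D, w) = -2 (c(D, w) = 5 - 7 = -2)
V(H) = -2 - H
h = 39718 (h = 54558 - 14840 = 39718)
V(-7)/(-22770) - 43221/h = (-2 - 1*(-7))/(-22770) - 43221/39718 = (-2 + 7)*(-1/22770) - 43221*1/39718 = 5*(-1/22770) - 43221/39718 = -1/4554 - 43221/39718 = -49217038/45218943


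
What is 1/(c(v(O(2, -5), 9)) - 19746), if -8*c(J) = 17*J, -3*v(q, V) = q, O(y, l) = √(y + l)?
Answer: -3791232/74861667361 - 136*I*√3/74861667361 ≈ -5.0643e-5 - 3.1466e-9*I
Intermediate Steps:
O(y, l) = √(l + y)
v(q, V) = -q/3
c(J) = -17*J/8
1/(c(v(O(2, -5), 9)) - 19746) = 1/(-(-17)*√(-5 + 2)/24 - 19746) = 1/(-(-17)*√(-3)/24 - 19746) = 1/(-(-17)*I*√3/24 - 19746) = 1/(17*I*√3/24 - 19746) = 1/(-19746 + 17*I*√3/24)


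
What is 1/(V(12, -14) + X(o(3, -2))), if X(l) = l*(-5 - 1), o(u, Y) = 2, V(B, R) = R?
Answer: -1/26 ≈ -0.038462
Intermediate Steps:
X(l) = -6*l (X(l) = l*(-6) = -6*l)
1/(V(12, -14) + X(o(3, -2))) = 1/(-14 - 6*2) = 1/(-14 - 12) = 1/(-26) = -1/26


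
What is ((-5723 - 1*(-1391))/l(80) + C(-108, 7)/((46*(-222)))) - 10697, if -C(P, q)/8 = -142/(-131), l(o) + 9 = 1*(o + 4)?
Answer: -89921347867/8361075 ≈ -10755.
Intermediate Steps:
l(o) = -5 + o (l(o) = -9 + 1*(o + 4) = -9 + 1*(4 + o) = -9 + (4 + o) = -5 + o)
C(P, q) = -1136/131 (C(P, q) = -(-1136)/(-131) = -(-1136)*(-1)/131 = -8*142/131 = -1136/131)
((-5723 - 1*(-1391))/l(80) + C(-108, 7)/((46*(-222)))) - 10697 = ((-5723 - 1*(-1391))/(-5 + 80) - 1136/(131*(46*(-222)))) - 10697 = ((-5723 + 1391)/75 - 1136/131/(-10212)) - 10697 = (-4332*1/75 - 1136/131*(-1/10212)) - 10697 = (-1444/25 + 284/334443) - 10697 = -482928592/8361075 - 10697 = -89921347867/8361075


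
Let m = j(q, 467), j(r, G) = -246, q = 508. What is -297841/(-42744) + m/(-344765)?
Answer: 102695667389/14736635160 ≈ 6.9687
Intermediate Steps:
m = -246
-297841/(-42744) + m/(-344765) = -297841/(-42744) - 246/(-344765) = -297841*(-1/42744) - 246*(-1/344765) = 297841/42744 + 246/344765 = 102695667389/14736635160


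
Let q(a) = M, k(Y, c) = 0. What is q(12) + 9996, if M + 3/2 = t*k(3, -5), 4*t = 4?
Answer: 19989/2 ≈ 9994.5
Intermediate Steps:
t = 1 (t = (¼)*4 = 1)
M = -3/2 (M = -3/2 + 1*0 = -3/2 + 0 = -3/2 ≈ -1.5000)
q(a) = -3/2
q(12) + 9996 = -3/2 + 9996 = 19989/2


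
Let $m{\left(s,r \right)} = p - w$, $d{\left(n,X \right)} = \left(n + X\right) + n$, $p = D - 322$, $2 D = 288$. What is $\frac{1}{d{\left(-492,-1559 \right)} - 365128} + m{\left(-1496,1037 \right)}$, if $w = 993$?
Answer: $- \frac{430542742}{367671} \approx -1171.0$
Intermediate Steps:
$D = 144$ ($D = \frac{1}{2} \cdot 288 = 144$)
$p = -178$ ($p = 144 - 322 = -178$)
$d{\left(n,X \right)} = X + 2 n$ ($d{\left(n,X \right)} = \left(X + n\right) + n = X + 2 n$)
$m{\left(s,r \right)} = -1171$ ($m{\left(s,r \right)} = -178 - 993 = -1171$)
$\frac{1}{d{\left(-492,-1559 \right)} - 365128} + m{\left(-1496,1037 \right)} = \frac{1}{\left(-1559 + 2 \left(-492\right)\right) - 365128} - 1171 = \frac{1}{\left(-1559 - 984\right) - 365128} - 1171 = \frac{1}{-2543 - 365128} - 1171 = \frac{1}{-367671} - 1171 = - \frac{1}{367671} - 1171 = - \frac{430542742}{367671}$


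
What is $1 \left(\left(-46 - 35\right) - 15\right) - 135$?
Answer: $-231$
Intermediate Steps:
$1 \left(\left(-46 - 35\right) - 15\right) - 135 = 1 \left(-81 - 15\right) - 135 = 1 \left(-96\right) - 135 = -96 - 135 = -231$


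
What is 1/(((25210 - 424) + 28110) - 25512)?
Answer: 1/27384 ≈ 3.6518e-5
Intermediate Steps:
1/(((25210 - 424) + 28110) - 25512) = 1/((24786 + 28110) - 25512) = 1/(52896 - 25512) = 1/27384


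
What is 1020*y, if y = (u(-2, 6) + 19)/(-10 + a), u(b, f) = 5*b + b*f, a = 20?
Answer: -306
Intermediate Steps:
y = -3/10 (y = (-2*(5 + 6) + 19)/(-10 + 20) = (-2*11 + 19)/10 = (-22 + 19)*(1/10) = -3*1/10 = -3/10 ≈ -0.30000)
1020*y = 1020*(-3/10) = -306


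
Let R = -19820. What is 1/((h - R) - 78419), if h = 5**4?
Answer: -1/57974 ≈ -1.7249e-5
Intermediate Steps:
h = 625
1/((h - R) - 78419) = 1/((625 - 1*(-19820)) - 78419) = 1/((625 + 19820) - 78419) = 1/(20445 - 78419) = 1/(-57974) = -1/57974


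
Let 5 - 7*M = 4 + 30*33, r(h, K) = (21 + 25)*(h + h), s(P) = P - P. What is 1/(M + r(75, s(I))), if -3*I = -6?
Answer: 7/47311 ≈ 0.00014796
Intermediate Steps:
I = 2 (I = -⅓*(-6) = 2)
s(P) = 0
r(h, K) = 92*h (r(h, K) = 46*(2*h) = 92*h)
M = -989/7 (M = 5/7 - (4 + 30*33)/7 = 5/7 - (4 + 990)/7 = 5/7 - ⅐*994 = 5/7 - 142 = -989/7 ≈ -141.29)
1/(M + r(75, s(I))) = 1/(-989/7 + 92*75) = 1/(-989/7 + 6900) = 1/(47311/7) = 7/47311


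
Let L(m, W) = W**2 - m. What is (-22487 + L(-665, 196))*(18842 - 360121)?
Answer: -5663183726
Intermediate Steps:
(-22487 + L(-665, 196))*(18842 - 360121) = (-22487 + (196**2 - 1*(-665)))*(18842 - 360121) = (-22487 + (38416 + 665))*(-341279) = (-22487 + 39081)*(-341279) = 16594*(-341279) = -5663183726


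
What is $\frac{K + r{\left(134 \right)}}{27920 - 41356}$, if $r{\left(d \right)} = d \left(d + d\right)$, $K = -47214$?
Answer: $\frac{5651}{6718} \approx 0.84117$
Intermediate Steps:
$r{\left(d \right)} = 2 d^{2}$ ($r{\left(d \right)} = d 2 d = 2 d^{2}$)
$\frac{K + r{\left(134 \right)}}{27920 - 41356} = \frac{-47214 + 2 \cdot 134^{2}}{27920 - 41356} = \frac{-47214 + 2 \cdot 17956}{-13436} = \left(-47214 + 35912\right) \left(- \frac{1}{13436}\right) = \left(-11302\right) \left(- \frac{1}{13436}\right) = \frac{5651}{6718}$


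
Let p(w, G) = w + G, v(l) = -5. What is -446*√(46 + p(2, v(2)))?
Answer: -446*√43 ≈ -2924.6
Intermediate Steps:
p(w, G) = G + w
-446*√(46 + p(2, v(2))) = -446*√(46 + (-5 + 2)) = -446*√(46 - 3) = -446*√43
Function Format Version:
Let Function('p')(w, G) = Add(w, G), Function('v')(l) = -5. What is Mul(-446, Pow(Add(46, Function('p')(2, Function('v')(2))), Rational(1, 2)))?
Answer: Mul(-446, Pow(43, Rational(1, 2))) ≈ -2924.6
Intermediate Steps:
Function('p')(w, G) = Add(G, w)
Mul(-446, Pow(Add(46, Function('p')(2, Function('v')(2))), Rational(1, 2))) = Mul(-446, Pow(Add(46, Add(-5, 2)), Rational(1, 2))) = Mul(-446, Pow(Add(46, -3), Rational(1, 2))) = Mul(-446, Pow(43, Rational(1, 2)))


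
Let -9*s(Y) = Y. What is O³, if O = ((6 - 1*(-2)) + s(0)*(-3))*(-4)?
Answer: -32768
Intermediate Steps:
s(Y) = -Y/9
O = -32 (O = ((6 - 1*(-2)) - ⅑*0*(-3))*(-4) = ((6 + 2) + 0*(-3))*(-4) = (8 + 0)*(-4) = 8*(-4) = -32)
O³ = (-32)³ = -32768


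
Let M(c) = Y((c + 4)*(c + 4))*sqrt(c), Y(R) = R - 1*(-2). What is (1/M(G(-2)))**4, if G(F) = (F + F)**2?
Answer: 1/6685658320896 ≈ 1.4957e-13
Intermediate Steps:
Y(R) = 2 + R (Y(R) = R + 2 = 2 + R)
G(F) = 4*F**2 (G(F) = (2*F)**2 = 4*F**2)
M(c) = sqrt(c)*(2 + (4 + c)**2) (M(c) = (2 + (c + 4)*(c + 4))*sqrt(c) = (2 + (4 + c)*(4 + c))*sqrt(c) = (2 + (4 + c)**2)*sqrt(c) = sqrt(c)*(2 + (4 + c)**2))
(1/M(G(-2)))**4 = (1/(sqrt(4*(-2)**2)*(2 + (4 + 4*(-2)**2)**2)))**4 = (1/(sqrt(4*4)*(2 + (4 + 4*4)**2)))**4 = (1/(sqrt(16)*(2 + (4 + 16)**2)))**4 = (1/(4*(2 + 20**2)))**4 = (1/(4*(2 + 400)))**4 = (1/(4*402))**4 = (1/1608)**4 = 1/6685658320896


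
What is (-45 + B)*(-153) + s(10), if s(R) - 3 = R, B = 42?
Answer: 472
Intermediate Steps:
s(R) = 3 + R
(-45 + B)*(-153) + s(10) = (-45 + 42)*(-153) + (3 + 10) = -3*(-153) + 13 = 459 + 13 = 472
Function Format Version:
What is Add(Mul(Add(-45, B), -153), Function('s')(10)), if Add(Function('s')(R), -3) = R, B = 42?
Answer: 472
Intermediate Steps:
Function('s')(R) = Add(3, R)
Add(Mul(Add(-45, B), -153), Function('s')(10)) = Add(Mul(Add(-45, 42), -153), Add(3, 10)) = Add(Mul(-3, -153), 13) = Add(459, 13) = 472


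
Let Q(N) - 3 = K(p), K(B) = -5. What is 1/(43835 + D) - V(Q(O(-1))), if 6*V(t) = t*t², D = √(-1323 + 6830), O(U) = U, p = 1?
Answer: 7686138377/5764505154 - √5507/1921501718 ≈ 1.3334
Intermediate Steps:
Q(N) = -2 (Q(N) = 3 - 5 = -2)
D = √5507 ≈ 74.209
V(t) = t³/6 (V(t) = (t*t²)/6 = t³/6)
1/(43835 + D) - V(Q(O(-1))) = 1/(43835 + √5507) - (-2)³/6 = 1/(43835 + √5507) - (-8)/6 = 1/(43835 + √5507) - 1*(-4/3) = 1/(43835 + √5507) + 4/3 = 4/3 + 1/(43835 + √5507)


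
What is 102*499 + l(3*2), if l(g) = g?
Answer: 50904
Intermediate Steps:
102*499 + l(3*2) = 102*499 + 3*2 = 50898 + 6 = 50904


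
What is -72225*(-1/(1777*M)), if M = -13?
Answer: -72225/23101 ≈ -3.1265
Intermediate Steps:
-72225*(-1/(1777*M)) = -72225/((-13*(-1777))) = -72225/23101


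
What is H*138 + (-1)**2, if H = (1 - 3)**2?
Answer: 553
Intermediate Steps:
H = 4 (H = (-2)**2 = 4)
H*138 + (-1)**2 = 4*138 + (-1)**2 = 552 + 1 = 553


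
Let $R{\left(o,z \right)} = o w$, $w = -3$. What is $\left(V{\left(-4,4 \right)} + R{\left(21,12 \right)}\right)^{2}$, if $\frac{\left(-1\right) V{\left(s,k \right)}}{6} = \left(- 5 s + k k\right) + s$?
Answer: $65025$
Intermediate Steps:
$V{\left(s,k \right)} = - 6 k^{2} + 24 s$ ($V{\left(s,k \right)} = - 6 \left(\left(- 5 s + k k\right) + s\right) = - 6 \left(\left(- 5 s + k^{2}\right) + s\right) = - 6 \left(\left(k^{2} - 5 s\right) + s\right) = - 6 \left(k^{2} - 4 s\right) = - 6 k^{2} + 24 s$)
$R{\left(o,z \right)} = - 3 o$ ($R{\left(o,z \right)} = o \left(-3\right) = - 3 o$)
$\left(V{\left(-4,4 \right)} + R{\left(21,12 \right)}\right)^{2} = \left(\left(- 6 \cdot 4^{2} + 24 \left(-4\right)\right) - 63\right)^{2} = \left(\left(\left(-6\right) 16 - 96\right) - 63\right)^{2} = \left(\left(-96 - 96\right) - 63\right)^{2} = \left(-192 - 63\right)^{2} = \left(-255\right)^{2} = 65025$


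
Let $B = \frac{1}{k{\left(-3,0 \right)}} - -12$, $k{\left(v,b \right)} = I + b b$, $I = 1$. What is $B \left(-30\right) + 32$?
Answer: $-358$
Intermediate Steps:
$k{\left(v,b \right)} = 1 + b^{2}$ ($k{\left(v,b \right)} = 1 + b b = 1 + b^{2}$)
$B = 13$ ($B = \frac{1}{1 + 0^{2}} - -12 = \frac{1}{1 + 0} + 12 = 1^{-1} + 12 = 1 + 12 = 13$)
$B \left(-30\right) + 32 = 13 \left(-30\right) + 32 = -390 + 32 = -358$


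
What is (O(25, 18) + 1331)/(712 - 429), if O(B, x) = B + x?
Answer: 1374/283 ≈ 4.8551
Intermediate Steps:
(O(25, 18) + 1331)/(712 - 429) = ((25 + 18) + 1331)/(712 - 429) = (43 + 1331)/283 = 1374*(1/283) = 1374/283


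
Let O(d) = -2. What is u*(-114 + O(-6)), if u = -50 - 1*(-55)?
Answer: -580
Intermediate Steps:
u = 5 (u = -50 + 55 = 5)
u*(-114 + O(-6)) = 5*(-114 - 2) = 5*(-116) = -580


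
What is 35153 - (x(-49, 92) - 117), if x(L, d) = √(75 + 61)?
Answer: 35270 - 2*√34 ≈ 35258.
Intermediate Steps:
x(L, d) = 2*√34 (x(L, d) = √136 = 2*√34)
35153 - (x(-49, 92) - 117) = 35153 - (2*√34 - 117) = 35153 - (-117 + 2*√34) = 35153 + (117 - 2*√34) = 35270 - 2*√34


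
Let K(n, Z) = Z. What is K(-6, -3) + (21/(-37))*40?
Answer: -951/37 ≈ -25.703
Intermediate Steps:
K(-6, -3) + (21/(-37))*40 = -3 + (21/(-37))*40 = -3 + (21*(-1/37))*40 = -3 - 21/37*40 = -3 - 840/37 = -951/37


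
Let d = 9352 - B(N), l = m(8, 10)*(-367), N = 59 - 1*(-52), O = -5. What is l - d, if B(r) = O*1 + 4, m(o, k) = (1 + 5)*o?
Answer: -26969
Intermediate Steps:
N = 111 (N = 59 + 52 = 111)
m(o, k) = 6*o
B(r) = -1 (B(r) = -5*1 + 4 = -5 + 4 = -1)
l = -17616 (l = (6*8)*(-367) = 48*(-367) = -17616)
d = 9353 (d = 9352 - 1*(-1) = 9352 + 1 = 9353)
l - d = -17616 - 1*9353 = -17616 - 9353 = -26969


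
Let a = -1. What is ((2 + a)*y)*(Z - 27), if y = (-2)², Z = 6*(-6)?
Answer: -252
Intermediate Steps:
Z = -36
y = 4
((2 + a)*y)*(Z - 27) = ((2 - 1)*4)*(-36 - 27) = (1*4)*(-63) = 4*(-63) = -252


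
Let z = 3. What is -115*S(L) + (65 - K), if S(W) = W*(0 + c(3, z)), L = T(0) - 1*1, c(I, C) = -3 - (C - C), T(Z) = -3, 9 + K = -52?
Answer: -1254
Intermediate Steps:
K = -61 (K = -9 - 52 = -61)
c(I, C) = -3 (c(I, C) = -3 - 1*0 = -3 + 0 = -3)
L = -4 (L = -3 - 1*1 = -3 - 1 = -4)
S(W) = -3*W (S(W) = W*(0 - 3) = W*(-3) = -3*W)
-115*S(L) + (65 - K) = -(-345)*(-4) + (65 - 1*(-61)) = -115*12 + (65 + 61) = -1380 + 126 = -1254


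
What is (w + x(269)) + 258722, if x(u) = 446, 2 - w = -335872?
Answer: 595042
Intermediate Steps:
w = 335874 (w = 2 - 1*(-335872) = 2 + 335872 = 335874)
(w + x(269)) + 258722 = (335874 + 446) + 258722 = 336320 + 258722 = 595042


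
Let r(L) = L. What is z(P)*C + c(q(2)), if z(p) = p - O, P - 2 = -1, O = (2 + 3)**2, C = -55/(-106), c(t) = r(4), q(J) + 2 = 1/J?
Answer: -448/53 ≈ -8.4528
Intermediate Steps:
q(J) = -2 + 1/J
c(t) = 4
C = 55/106 (C = -55*(-1/106) = 55/106 ≈ 0.51887)
O = 25 (O = 5**2 = 25)
P = 1 (P = 2 - 1 = 1)
z(p) = -25 + p (z(p) = p - 1*25 = p - 25 = -25 + p)
z(P)*C + c(q(2)) = (-25 + 1)*(55/106) + 4 = -24*55/106 + 4 = -660/53 + 4 = -448/53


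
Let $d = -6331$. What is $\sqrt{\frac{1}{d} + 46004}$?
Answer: $\frac{\sqrt{1843912125913}}{6331} \approx 214.49$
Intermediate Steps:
$\sqrt{\frac{1}{d} + 46004} = \sqrt{\frac{1}{-6331} + 46004} = \sqrt{- \frac{1}{6331} + 46004} = \sqrt{\frac{291251323}{6331}} = \frac{\sqrt{1843912125913}}{6331}$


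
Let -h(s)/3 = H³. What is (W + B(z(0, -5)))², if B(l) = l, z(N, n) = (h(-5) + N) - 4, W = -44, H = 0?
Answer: 2304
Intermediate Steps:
h(s) = 0 (h(s) = -3*0³ = -3*0 = 0)
z(N, n) = -4 + N (z(N, n) = (0 + N) - 4 = N - 4 = -4 + N)
(W + B(z(0, -5)))² = (-44 + (-4 + 0))² = (-44 - 4)² = (-48)² = 2304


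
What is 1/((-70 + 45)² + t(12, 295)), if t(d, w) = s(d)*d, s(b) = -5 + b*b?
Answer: 1/2293 ≈ 0.00043611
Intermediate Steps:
s(b) = -5 + b²
t(d, w) = d*(-5 + d²) (t(d, w) = (-5 + d²)*d = d*(-5 + d²))
1/((-70 + 45)² + t(12, 295)) = 1/((-70 + 45)² + 12*(-5 + 12²)) = 1/((-25)² + 12*(-5 + 144)) = 1/(625 + 12*139) = 1/(625 + 1668) = 1/2293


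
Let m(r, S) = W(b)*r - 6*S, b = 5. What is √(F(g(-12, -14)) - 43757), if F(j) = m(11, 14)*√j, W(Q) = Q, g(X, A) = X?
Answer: √(-43757 - 58*I*√3) ≈ 0.24 - 209.18*I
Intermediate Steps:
m(r, S) = -6*S + 5*r (m(r, S) = 5*r - 6*S = -6*S + 5*r)
F(j) = -29*√j (F(j) = (-6*14 + 5*11)*√j = (-84 + 55)*√j = -29*√j)
√(F(g(-12, -14)) - 43757) = √(-58*I*√3 - 43757) = √(-43757 - 58*I*√3)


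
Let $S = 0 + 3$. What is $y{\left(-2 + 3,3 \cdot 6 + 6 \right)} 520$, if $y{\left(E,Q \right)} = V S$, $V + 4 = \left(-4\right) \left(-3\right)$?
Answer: $12480$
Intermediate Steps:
$S = 3$
$V = 8$ ($V = -4 - -12 = -4 + 12 = 8$)
$y{\left(E,Q \right)} = 24$ ($y{\left(E,Q \right)} = 8 \cdot 3 = 24$)
$y{\left(-2 + 3,3 \cdot 6 + 6 \right)} 520 = 24 \cdot 520 = 12480$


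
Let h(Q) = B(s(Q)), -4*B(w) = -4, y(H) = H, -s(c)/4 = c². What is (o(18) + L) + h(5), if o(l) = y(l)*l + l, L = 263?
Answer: 606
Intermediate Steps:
s(c) = -4*c²
B(w) = 1 (B(w) = -¼*(-4) = 1)
h(Q) = 1
o(l) = l + l² (o(l) = l*l + l = l² + l = l + l²)
(o(18) + L) + h(5) = (18*(1 + 18) + 263) + 1 = (18*19 + 263) + 1 = (342 + 263) + 1 = 605 + 1 = 606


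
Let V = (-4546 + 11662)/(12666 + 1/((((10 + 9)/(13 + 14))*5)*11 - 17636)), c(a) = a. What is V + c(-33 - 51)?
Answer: -167375838296/2005986185 ≈ -83.438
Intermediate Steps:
V = 1127001244/2005986185 (V = 7116/(12666 + 1/(((19/27)*5)*11 - 17636)) = 7116/(12666 + 1/((95/27)*11 - 17636)) = 7116/(12666 + 1/(1045/27 - 17636)) = 7116/(12666 + 1/(-475127/27)) = 7116/(12666 - 27/475127) = 7116/(6017958555/475127) = 7116*(475127/6017958555) = 1127001244/2005986185 ≈ 0.56182)
V + c(-33 - 51) = 1127001244/2005986185 + (-33 - 51) = 1127001244/2005986185 - 84 = -167375838296/2005986185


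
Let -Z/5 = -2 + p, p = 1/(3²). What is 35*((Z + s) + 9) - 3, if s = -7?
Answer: 3578/9 ≈ 397.56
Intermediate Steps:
p = ⅑ (p = 1/9 = ⅑ ≈ 0.11111)
Z = 85/9 (Z = -5*(-2 + ⅑) = -5*(-17/9) = 85/9 ≈ 9.4444)
35*((Z + s) + 9) - 3 = 35*((85/9 - 7) + 9) - 3 = 35*(22/9 + 9) - 3 = 35*(103/9) - 3 = 3605/9 - 3 = 3578/9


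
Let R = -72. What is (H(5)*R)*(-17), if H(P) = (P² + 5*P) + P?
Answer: 67320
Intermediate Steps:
H(P) = P² + 6*P
(H(5)*R)*(-17) = ((5*(6 + 5))*(-72))*(-17) = ((5*11)*(-72))*(-17) = (55*(-72))*(-17) = -3960*(-17) = 67320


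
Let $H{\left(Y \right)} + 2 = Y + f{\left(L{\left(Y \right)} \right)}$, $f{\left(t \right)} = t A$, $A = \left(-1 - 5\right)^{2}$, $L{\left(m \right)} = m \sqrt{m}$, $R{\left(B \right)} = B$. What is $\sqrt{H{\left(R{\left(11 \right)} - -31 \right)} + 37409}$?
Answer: $3 \sqrt{4161 + 168 \sqrt{42}} \approx 217.37$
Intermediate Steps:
$L{\left(m \right)} = m^{\frac{3}{2}}$
$A = 36$ ($A = \left(-6\right)^{2} = 36$)
$f{\left(t \right)} = 36 t$ ($f{\left(t \right)} = t 36 = 36 t$)
$H{\left(Y \right)} = -2 + Y + 36 Y^{\frac{3}{2}}$ ($H{\left(Y \right)} = -2 + \left(Y + 36 Y^{\frac{3}{2}}\right) = -2 + Y + 36 Y^{\frac{3}{2}}$)
$\sqrt{H{\left(R{\left(11 \right)} - -31 \right)} + 37409} = \sqrt{\left(-2 + \left(11 - -31\right) + 36 \left(11 - -31\right)^{\frac{3}{2}}\right) + 37409} = \sqrt{\left(-2 + \left(11 + 31\right) + 36 \left(11 + 31\right)^{\frac{3}{2}}\right) + 37409} = \sqrt{\left(-2 + 42 + 36 \cdot 42^{\frac{3}{2}}\right) + 37409} = \sqrt{\left(-2 + 42 + 36 \cdot 42 \sqrt{42}\right) + 37409} = \sqrt{\left(-2 + 42 + 1512 \sqrt{42}\right) + 37409} = \sqrt{\left(40 + 1512 \sqrt{42}\right) + 37409} = \sqrt{37449 + 1512 \sqrt{42}}$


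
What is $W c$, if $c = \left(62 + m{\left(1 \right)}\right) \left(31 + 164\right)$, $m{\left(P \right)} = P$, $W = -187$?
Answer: $-2297295$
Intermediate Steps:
$c = 12285$ ($c = \left(62 + 1\right) \left(31 + 164\right) = 63 \cdot 195 = 12285$)
$W c = \left(-187\right) 12285 = -2297295$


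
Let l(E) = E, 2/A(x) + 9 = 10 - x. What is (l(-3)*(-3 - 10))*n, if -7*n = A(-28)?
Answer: -78/203 ≈ -0.38424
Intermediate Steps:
A(x) = 2/(1 - x) (A(x) = 2/(-9 + (10 - x)) = 2/(1 - x))
n = -2/203 (n = -(-2)/(7*(-1 - 28)) = -(-2)/(7*(-29)) = -(-2)*(-1)/(7*29) = -⅐*2/29 = -2/203 ≈ -0.0098522)
(l(-3)*(-3 - 10))*n = -3*(-3 - 10)*(-2/203) = -3*(-13)*(-2/203) = 39*(-2/203) = -78/203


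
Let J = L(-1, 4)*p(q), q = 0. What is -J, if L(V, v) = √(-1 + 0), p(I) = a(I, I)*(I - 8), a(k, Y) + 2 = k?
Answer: -16*I ≈ -16.0*I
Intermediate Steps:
a(k, Y) = -2 + k
p(I) = (-8 + I)*(-2 + I) (p(I) = (-2 + I)*(I - 8) = (-2 + I)*(-8 + I) = (-8 + I)*(-2 + I))
L(V, v) = I (L(V, v) = √(-1) = I)
J = 16*I (J = I*((-8 + 0)*(-2 + 0)) = I*(-8*(-2)) = I*16 = 16*I ≈ 16.0*I)
-J = -16*I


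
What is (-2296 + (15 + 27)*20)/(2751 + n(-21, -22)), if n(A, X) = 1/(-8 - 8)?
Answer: -23296/44015 ≈ -0.52927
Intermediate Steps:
n(A, X) = -1/16 (n(A, X) = 1/(-16) = -1/16)
(-2296 + (15 + 27)*20)/(2751 + n(-21, -22)) = (-2296 + (15 + 27)*20)/(2751 - 1/16) = (-2296 + 42*20)/(44015/16) = (-2296 + 840)*(16/44015) = -1456*16/44015 = -23296/44015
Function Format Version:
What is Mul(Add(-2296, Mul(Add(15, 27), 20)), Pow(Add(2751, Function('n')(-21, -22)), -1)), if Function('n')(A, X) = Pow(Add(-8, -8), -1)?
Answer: Rational(-23296, 44015) ≈ -0.52927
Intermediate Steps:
Function('n')(A, X) = Rational(-1, 16) (Function('n')(A, X) = Pow(-16, -1) = Rational(-1, 16))
Mul(Add(-2296, Mul(Add(15, 27), 20)), Pow(Add(2751, Function('n')(-21, -22)), -1)) = Mul(Add(-2296, Mul(Add(15, 27), 20)), Pow(Add(2751, Rational(-1, 16)), -1)) = Mul(Add(-2296, Mul(42, 20)), Pow(Rational(44015, 16), -1)) = Mul(Add(-2296, 840), Rational(16, 44015)) = Mul(-1456, Rational(16, 44015)) = Rational(-23296, 44015)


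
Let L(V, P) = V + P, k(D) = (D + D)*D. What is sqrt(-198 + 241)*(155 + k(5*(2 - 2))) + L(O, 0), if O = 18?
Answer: 18 + 155*sqrt(43) ≈ 1034.4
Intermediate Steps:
k(D) = 2*D**2 (k(D) = (2*D)*D = 2*D**2)
L(V, P) = P + V
sqrt(-198 + 241)*(155 + k(5*(2 - 2))) + L(O, 0) = sqrt(-198 + 241)*(155 + 2*(5*(2 - 2))**2) + (0 + 18) = sqrt(43)*(155 + 2*(5*0)**2) + 18 = sqrt(43)*(155 + 2*0**2) + 18 = sqrt(43)*(155 + 2*0) + 18 = sqrt(43)*(155 + 0) + 18 = sqrt(43)*155 + 18 = 155*sqrt(43) + 18 = 18 + 155*sqrt(43)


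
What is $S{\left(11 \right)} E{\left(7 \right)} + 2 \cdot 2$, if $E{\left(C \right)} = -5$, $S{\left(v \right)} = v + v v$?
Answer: $-656$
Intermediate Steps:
$S{\left(v \right)} = v + v^{2}$
$S{\left(11 \right)} E{\left(7 \right)} + 2 \cdot 2 = 11 \left(1 + 11\right) \left(-5\right) + 2 \cdot 2 = 11 \cdot 12 \left(-5\right) + 4 = 132 \left(-5\right) + 4 = -660 + 4 = -656$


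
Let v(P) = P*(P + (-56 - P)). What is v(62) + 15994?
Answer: 12522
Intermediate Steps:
v(P) = -56*P (v(P) = P*(-56) = -56*P)
v(62) + 15994 = -56*62 + 15994 = -3472 + 15994 = 12522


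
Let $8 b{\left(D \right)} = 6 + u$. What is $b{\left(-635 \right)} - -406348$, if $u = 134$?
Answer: $\frac{812731}{2} \approx 4.0637 \cdot 10^{5}$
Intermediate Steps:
$b{\left(D \right)} = \frac{35}{2}$ ($b{\left(D \right)} = \frac{6 + 134}{8} = \frac{1}{8} \cdot 140 = \frac{35}{2}$)
$b{\left(-635 \right)} - -406348 = \frac{35}{2} - -406348 = \frac{35}{2} + 406348 = \frac{812731}{2}$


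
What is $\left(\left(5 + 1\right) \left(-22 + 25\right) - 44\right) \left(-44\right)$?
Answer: $1144$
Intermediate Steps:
$\left(\left(5 + 1\right) \left(-22 + 25\right) - 44\right) \left(-44\right) = \left(6 \cdot 3 - 44\right) \left(-44\right) = \left(18 - 44\right) \left(-44\right) = \left(-26\right) \left(-44\right) = 1144$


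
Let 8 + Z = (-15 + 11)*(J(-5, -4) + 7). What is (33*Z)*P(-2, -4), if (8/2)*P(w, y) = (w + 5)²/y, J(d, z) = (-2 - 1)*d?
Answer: 1782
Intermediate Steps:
J(d, z) = -3*d
P(w, y) = (5 + w)²/(4*y) (P(w, y) = ((w + 5)²/y)/4 = ((5 + w)²/y)/4 = (5 + w)²/(4*y))
Z = -96 (Z = -8 + (-15 + 11)*(-3*(-5) + 7) = -8 - 4*(15 + 7) = -8 - 4*22 = -8 - 88 = -96)
(33*Z)*P(-2, -4) = (33*(-96))*((¼)*(5 - 2)²/(-4)) = -792*(-1)*3²/4 = -792*(-1)*9/4 = -3168*(-9/16) = 1782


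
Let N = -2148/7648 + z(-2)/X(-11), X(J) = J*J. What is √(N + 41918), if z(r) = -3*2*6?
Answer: 7*√94601851394/10516 ≈ 204.74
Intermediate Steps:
z(r) = -36 (z(r) = -6*6 = -36)
X(J) = J²
N = -133809/231352 (N = -2148/7648 - 36/((-11)²) = -2148*1/7648 - 36/121 = -537/1912 - 36*1/121 = -537/1912 - 36/121 = -133809/231352 ≈ -0.57838)
√(N + 41918) = √(-133809/231352 + 41918) = √(9697679327/231352) = 7*√94601851394/10516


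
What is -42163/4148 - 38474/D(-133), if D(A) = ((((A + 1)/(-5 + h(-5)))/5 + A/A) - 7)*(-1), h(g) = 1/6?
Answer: -11571930377/161772 ≈ -71532.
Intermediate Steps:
h(g) = ⅙ (h(g) = 1*(⅙) = ⅙)
D(A) = 876/145 + 6*A/145 (D(A) = ((((A + 1)/(-5 + ⅙))/5 + A/A) - 7)*(-1) = ((((1 + A)/(-29/6))*(⅕) + 1) - 7)*(-1) = ((((1 + A)*(-6/29))*(⅕) + 1) - 7)*(-1) = (((-6/29 - 6*A/29)*(⅕) + 1) - 7)*(-1) = (((-6/145 - 6*A/145) + 1) - 7)*(-1) = ((139/145 - 6*A/145) - 7)*(-1) = (-876/145 - 6*A/145)*(-1) = 876/145 + 6*A/145)
-42163/4148 - 38474/D(-133) = -42163/4148 - 38474/(876/145 + (6/145)*(-133)) = -42163*1/4148 - 38474/(876/145 - 798/145) = -42163/4148 - 38474/78/145 = -42163/4148 - 38474*145/78 = -42163/4148 - 2789365/39 = -11571930377/161772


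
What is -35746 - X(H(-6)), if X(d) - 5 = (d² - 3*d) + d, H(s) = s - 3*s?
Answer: -35871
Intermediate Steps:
H(s) = -2*s
X(d) = 5 + d² - 2*d (X(d) = 5 + ((d² - 3*d) + d) = 5 + (d² - 2*d) = 5 + d² - 2*d)
-35746 - X(H(-6)) = -35746 - (5 + (-2*(-6))² - (-4)*(-6)) = -35746 - (5 + 12² - 2*12) = -35746 - (5 + 144 - 24) = -35746 - 1*125 = -35746 - 125 = -35871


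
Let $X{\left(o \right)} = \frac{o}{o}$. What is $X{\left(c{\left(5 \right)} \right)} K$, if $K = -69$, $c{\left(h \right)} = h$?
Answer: $-69$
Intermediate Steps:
$X{\left(o \right)} = 1$
$X{\left(c{\left(5 \right)} \right)} K = 1 \left(-69\right) = -69$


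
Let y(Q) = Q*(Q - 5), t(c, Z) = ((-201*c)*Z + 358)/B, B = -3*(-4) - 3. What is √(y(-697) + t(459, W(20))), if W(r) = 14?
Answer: √3112378/3 ≈ 588.06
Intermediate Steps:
B = 9 (B = 12 - 3 = 9)
t(c, Z) = 358/9 - 67*Z*c/3 (t(c, Z) = ((-201*c)*Z + 358)/9 = (-201*Z*c + 358)*(⅑) = (358 - 201*Z*c)*(⅑) = 358/9 - 67*Z*c/3)
y(Q) = Q*(-5 + Q)
√(y(-697) + t(459, W(20))) = √(-697*(-5 - 697) + (358/9 - 67/3*14*459)) = √(-697*(-702) + (358/9 - 143514)) = √(489294 - 1291268/9) = √(3112378/9) = √3112378/3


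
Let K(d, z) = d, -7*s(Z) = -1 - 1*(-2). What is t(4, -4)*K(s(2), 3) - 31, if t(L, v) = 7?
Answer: -32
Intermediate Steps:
s(Z) = -⅐ (s(Z) = -(-1 - 1*(-2))/7 = -(-1 + 2)/7 = -⅐*1 = -⅐)
t(4, -4)*K(s(2), 3) - 31 = 7*(-⅐) - 31 = -1 - 31 = -32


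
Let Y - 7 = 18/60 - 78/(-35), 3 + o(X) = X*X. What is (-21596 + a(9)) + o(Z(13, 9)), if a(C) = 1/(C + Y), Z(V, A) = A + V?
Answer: -27386085/1297 ≈ -21115.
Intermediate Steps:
o(X) = -3 + X² (o(X) = -3 + X*X = -3 + X²)
Y = 667/70 (Y = 7 + (18/60 - 78/(-35)) = 7 + (18*(1/60) - 78*(-1/35)) = 7 + (3/10 + 78/35) = 7 + 177/70 = 667/70 ≈ 9.5286)
a(C) = 1/(667/70 + C) (a(C) = 1/(C + 667/70) = 1/(667/70 + C))
(-21596 + a(9)) + o(Z(13, 9)) = (-21596 + 70/(667 + 70*9)) + (-3 + (9 + 13)²) = (-21596 + 70/(667 + 630)) + (-3 + 22²) = (-21596 + 70/1297) + (-3 + 484) = (-21596 + 70*(1/1297)) + 481 = (-21596 + 70/1297) + 481 = -28009942/1297 + 481 = -27386085/1297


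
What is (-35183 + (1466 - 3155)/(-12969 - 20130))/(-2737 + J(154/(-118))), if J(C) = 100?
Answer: 388173476/29094021 ≈ 13.342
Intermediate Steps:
(-35183 + (1466 - 3155)/(-12969 - 20130))/(-2737 + J(154/(-118))) = (-35183 + (1466 - 3155)/(-12969 - 20130))/(-2737 + 100) = (-35183 - 1689/(-33099))/(-2637) = (-35183 - 1689*(-1/33099))*(-1/2637) = (-35183 + 563/11033)*(-1/2637) = -388173476/11033*(-1/2637) = 388173476/29094021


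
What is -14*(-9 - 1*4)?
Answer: 182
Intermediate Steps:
-14*(-9 - 1*4) = -14*(-9 - 4) = -14*(-13) = 182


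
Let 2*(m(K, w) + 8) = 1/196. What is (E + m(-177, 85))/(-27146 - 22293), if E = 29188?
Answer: -11438561/19380088 ≈ -0.59022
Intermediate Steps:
m(K, w) = -3135/392 (m(K, w) = -8 + (½)/196 = -8 + (½)*(1/196) = -8 + 1/392 = -3135/392)
(E + m(-177, 85))/(-27146 - 22293) = (29188 - 3135/392)/(-27146 - 22293) = (11438561/392)/(-49439) = (11438561/392)*(-1/49439) = -11438561/19380088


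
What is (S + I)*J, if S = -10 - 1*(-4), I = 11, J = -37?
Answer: -185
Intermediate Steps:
S = -6 (S = -10 + 4 = -6)
(S + I)*J = (-6 + 11)*(-37) = 5*(-37) = -185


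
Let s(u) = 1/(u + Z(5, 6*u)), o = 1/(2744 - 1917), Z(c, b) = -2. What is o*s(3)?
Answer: 1/827 ≈ 0.0012092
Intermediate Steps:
o = 1/827 ≈ 0.0012092
s(u) = 1/(-2 + u) (s(u) = 1/(u - 2) = 1/(-2 + u))
o*s(3) = 1/(827*(-2 + 3)) = (1/827)/1 = (1/827)*1 = 1/827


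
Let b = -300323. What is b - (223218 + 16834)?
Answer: -540375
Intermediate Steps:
b - (223218 + 16834) = -300323 - (223218 + 16834) = -300323 - 1*240052 = -300323 - 240052 = -540375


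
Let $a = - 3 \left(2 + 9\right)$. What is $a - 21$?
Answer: $-54$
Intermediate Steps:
$a = -33$ ($a = \left(-3\right) 11 = -33$)
$a - 21 = -33 - 21 = -54$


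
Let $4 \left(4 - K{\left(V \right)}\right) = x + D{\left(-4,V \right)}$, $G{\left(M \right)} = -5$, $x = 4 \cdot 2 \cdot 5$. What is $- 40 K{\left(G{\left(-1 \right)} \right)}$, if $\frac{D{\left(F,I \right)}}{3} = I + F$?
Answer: $-30$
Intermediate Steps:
$D{\left(F,I \right)} = 3 F + 3 I$ ($D{\left(F,I \right)} = 3 \left(I + F\right) = 3 \left(F + I\right) = 3 F + 3 I$)
$x = 40$ ($x = 8 \cdot 5 = 40$)
$K{\left(V \right)} = -3 - \frac{3 V}{4}$ ($K{\left(V \right)} = 4 - \frac{40 + \left(3 \left(-4\right) + 3 V\right)}{4} = 4 - \frac{40 + \left(-12 + 3 V\right)}{4} = 4 - \frac{28 + 3 V}{4} = 4 - \left(7 + \frac{3 V}{4}\right) = -3 - \frac{3 V}{4}$)
$- 40 K{\left(G{\left(-1 \right)} \right)} = - 40 \left(-3 - - \frac{15}{4}\right) = - 40 \left(-3 + \frac{15}{4}\right) = \left(-40\right) \frac{3}{4} = -30$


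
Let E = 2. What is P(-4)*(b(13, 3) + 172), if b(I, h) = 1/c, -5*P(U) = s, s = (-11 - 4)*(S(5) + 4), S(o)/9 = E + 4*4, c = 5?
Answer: 428778/5 ≈ 85756.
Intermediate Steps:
S(o) = 162 (S(o) = 9*(2 + 4*4) = 9*(2 + 16) = 9*18 = 162)
s = -2490 (s = (-11 - 4)*(162 + 4) = -15*166 = -2490)
P(U) = 498 (P(U) = -1/5*(-2490) = 498)
b(I, h) = 1/5
P(-4)*(b(13, 3) + 172) = 498*(1/5 + 172) = 498*(861/5) = 428778/5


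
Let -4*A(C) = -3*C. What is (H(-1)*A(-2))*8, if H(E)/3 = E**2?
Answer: -36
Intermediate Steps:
H(E) = 3*E**2
A(C) = 3*C/4 (A(C) = -(-3)*C/4 = 3*C/4)
(H(-1)*A(-2))*8 = ((3*(-1)**2)*((3/4)*(-2)))*8 = ((3*1)*(-3/2))*8 = (3*(-3/2))*8 = -9/2*8 = -36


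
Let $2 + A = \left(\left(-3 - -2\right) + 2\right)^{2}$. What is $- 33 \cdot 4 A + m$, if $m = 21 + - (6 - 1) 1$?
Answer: $148$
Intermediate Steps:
$m = 16$ ($m = 21 + \left(-1\right) 5 \cdot 1 = 21 - 5 = 16$)
$A = -1$ ($A = -2 + \left(\left(-3 - -2\right) + 2\right)^{2} = -2 + \left(\left(-3 + 2\right) + 2\right)^{2} = -2 + \left(-1 + 2\right)^{2} = -2 + 1^{2} = -2 + 1 = -1$)
$- 33 \cdot 4 A + m = - 33 \cdot 4 \left(-1\right) + 16 = \left(-33\right) \left(-4\right) + 16 = 132 + 16 = 148$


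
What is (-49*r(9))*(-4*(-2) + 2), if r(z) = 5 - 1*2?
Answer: -1470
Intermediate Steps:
r(z) = 3 (r(z) = 5 - 2 = 3)
(-49*r(9))*(-4*(-2) + 2) = (-49*3)*(-4*(-2) + 2) = -147*(8 + 2) = -147*10 = -1470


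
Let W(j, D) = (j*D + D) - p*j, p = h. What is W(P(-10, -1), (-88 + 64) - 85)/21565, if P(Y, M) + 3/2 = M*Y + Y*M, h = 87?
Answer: -747/4313 ≈ -0.17320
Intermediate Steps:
p = 87
P(Y, M) = -3/2 + 2*M*Y (P(Y, M) = -3/2 + (M*Y + Y*M) = -3/2 + (M*Y + M*Y) = -3/2 + 2*M*Y)
W(j, D) = D - 87*j + D*j (W(j, D) = (j*D + D) - 87*j = (D*j + D) - 87*j = (D + D*j) - 87*j = D - 87*j + D*j)
W(P(-10, -1), (-88 + 64) - 85)/21565 = (((-88 + 64) - 85) - 87*(-3/2 + 2*(-1)*(-10)) + ((-88 + 64) - 85)*(-3/2 + 2*(-1)*(-10)))/21565 = ((-24 - 85) - 87*(-3/2 + 20) + (-24 - 85)*(-3/2 + 20))*(1/21565) = (-109 - 87*37/2 - 109*37/2)*(1/21565) = (-109 - 3219/2 - 4033/2)*(1/21565) = -3735*1/21565 = -747/4313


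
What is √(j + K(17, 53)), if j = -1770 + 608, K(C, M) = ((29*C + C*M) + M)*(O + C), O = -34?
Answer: I*√25761 ≈ 160.5*I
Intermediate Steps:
K(C, M) = (-34 + C)*(M + 29*C + C*M) (K(C, M) = ((29*C + C*M) + M)*(-34 + C) = (M + 29*C + C*M)*(-34 + C) = (-34 + C)*(M + 29*C + C*M))
j = -1162
√(j + K(17, 53)) = √(-1162 + (-986*17 - 34*53 + 29*17² + 53*17² - 33*17*53)) = √(-1162 + (-16762 - 1802 + 29*289 + 53*289 - 29733)) = √(-1162 + (-16762 - 1802 + 8381 + 15317 - 29733)) = √(-1162 - 24599) = √(-25761) = I*√25761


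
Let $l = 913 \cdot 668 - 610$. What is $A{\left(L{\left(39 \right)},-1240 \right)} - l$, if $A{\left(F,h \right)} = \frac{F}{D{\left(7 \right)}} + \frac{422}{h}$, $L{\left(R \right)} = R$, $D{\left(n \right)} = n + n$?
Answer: $- \frac{2644238547}{4340} \approx -6.0927 \cdot 10^{5}$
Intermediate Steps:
$D{\left(n \right)} = 2 n$
$A{\left(F,h \right)} = \frac{422}{h} + \frac{F}{14}$ ($A{\left(F,h \right)} = \frac{F}{2 \cdot 7} + \frac{422}{h} = \frac{F}{14} + \frac{422}{h} = \frac{422}{h} + \frac{F}{14}$)
$l = 609274$ ($l = 609884 - 610 = 609274$)
$A{\left(L{\left(39 \right)},-1240 \right)} - l = \left(\frac{422}{-1240} + \frac{1}{14} \cdot 39\right) - 609274 = \left(422 \left(- \frac{1}{1240}\right) + \frac{39}{14}\right) - 609274 = \left(- \frac{211}{620} + \frac{39}{14}\right) - 609274 = \frac{10613}{4340} - 609274 = - \frac{2644238547}{4340}$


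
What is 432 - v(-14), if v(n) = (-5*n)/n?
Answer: 437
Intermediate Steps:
v(n) = -5
432 - v(-14) = 432 - 1*(-5) = 432 + 5 = 437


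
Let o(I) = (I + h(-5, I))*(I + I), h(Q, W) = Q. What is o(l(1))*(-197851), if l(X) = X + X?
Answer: 2374212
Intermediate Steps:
l(X) = 2*X
o(I) = 2*I*(-5 + I) (o(I) = (I - 5)*(I + I) = (-5 + I)*(2*I) = 2*I*(-5 + I))
o(l(1))*(-197851) = (2*(2*1)*(-5 + 2*1))*(-197851) = (2*2*(-5 + 2))*(-197851) = (2*2*(-3))*(-197851) = -12*(-197851) = 2374212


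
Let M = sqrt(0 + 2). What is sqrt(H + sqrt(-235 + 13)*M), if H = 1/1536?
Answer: sqrt(6 + 18432*I*sqrt(111))/96 ≈ 3.2459 + 3.2458*I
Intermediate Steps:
M = sqrt(2) ≈ 1.4142
H = 1/1536 ≈ 0.00065104
sqrt(H + sqrt(-235 + 13)*M) = sqrt(1/1536 + sqrt(-235 + 13)*sqrt(2)) = sqrt(1/1536 + sqrt(-222)*sqrt(2)) = sqrt(1/1536 + (I*sqrt(222))*sqrt(2)) = sqrt(1/1536 + 2*I*sqrt(111))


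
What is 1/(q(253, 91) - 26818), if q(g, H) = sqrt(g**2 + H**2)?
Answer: -13409/359566417 - sqrt(72290)/719132834 ≈ -3.7666e-5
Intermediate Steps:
q(g, H) = sqrt(H**2 + g**2)
1/(q(253, 91) - 26818) = 1/(sqrt(91**2 + 253**2) - 26818) = 1/(sqrt(8281 + 64009) - 26818) = 1/(sqrt(72290) - 26818) = 1/(-26818 + sqrt(72290))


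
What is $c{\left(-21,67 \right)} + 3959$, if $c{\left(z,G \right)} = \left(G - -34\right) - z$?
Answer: $4081$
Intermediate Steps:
$c{\left(z,G \right)} = 34 + G - z$ ($c{\left(z,G \right)} = \left(G + 34\right) - z = \left(34 + G\right) - z = 34 + G - z$)
$c{\left(-21,67 \right)} + 3959 = \left(34 + 67 - -21\right) + 3959 = \left(34 + 67 + 21\right) + 3959 = 122 + 3959 = 4081$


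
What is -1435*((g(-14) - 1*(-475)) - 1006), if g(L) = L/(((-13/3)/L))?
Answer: 10749585/13 ≈ 8.2689e+5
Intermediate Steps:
g(L) = -3*L²/13 (g(L) = L/(((-13*⅓)/L)) = L/((-13/(3*L))) = L*(-3*L/13) = -3*L²/13)
-1435*((g(-14) - 1*(-475)) - 1006) = -1435*((-3/13*(-14)² - 1*(-475)) - 1006) = -1435*((-3/13*196 + 475) - 1006) = -1435*((-588/13 + 475) - 1006) = -1435*(5587/13 - 1006) = -1435*(-7491/13) = 10749585/13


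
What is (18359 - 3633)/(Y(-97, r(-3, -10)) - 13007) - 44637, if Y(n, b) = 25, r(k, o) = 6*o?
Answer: -289746130/6491 ≈ -44638.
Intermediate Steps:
(18359 - 3633)/(Y(-97, r(-3, -10)) - 13007) - 44637 = (18359 - 3633)/(25 - 13007) - 44637 = 14726/(-12982) - 44637 = 14726*(-1/12982) - 44637 = -7363/6491 - 44637 = -289746130/6491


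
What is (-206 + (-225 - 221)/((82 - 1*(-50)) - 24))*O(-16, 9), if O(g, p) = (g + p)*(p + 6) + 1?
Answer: 590044/27 ≈ 21853.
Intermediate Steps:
O(g, p) = 1 + (6 + p)*(g + p) (O(g, p) = (g + p)*(6 + p) + 1 = (6 + p)*(g + p) + 1 = 1 + (6 + p)*(g + p))
(-206 + (-225 - 221)/((82 - 1*(-50)) - 24))*O(-16, 9) = (-206 + (-225 - 221)/((82 - 1*(-50)) - 24))*(1 + 9**2 + 6*(-16) + 6*9 - 16*9) = (-206 - 446/((82 + 50) - 24))*(1 + 81 - 96 + 54 - 144) = (-206 - 446/(132 - 24))*(-104) = (-206 - 446/108)*(-104) = (-206 - 446*1/108)*(-104) = (-206 - 223/54)*(-104) = -11347/54*(-104) = 590044/27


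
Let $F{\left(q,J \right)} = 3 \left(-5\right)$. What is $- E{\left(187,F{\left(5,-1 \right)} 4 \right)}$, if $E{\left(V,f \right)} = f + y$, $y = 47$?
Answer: $13$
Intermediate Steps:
$F{\left(q,J \right)} = -15$
$E{\left(V,f \right)} = 47 + f$ ($E{\left(V,f \right)} = f + 47 = 47 + f$)
$- E{\left(187,F{\left(5,-1 \right)} 4 \right)} = - (47 - 60) = \left(-1\right) \left(-13\right) = 13$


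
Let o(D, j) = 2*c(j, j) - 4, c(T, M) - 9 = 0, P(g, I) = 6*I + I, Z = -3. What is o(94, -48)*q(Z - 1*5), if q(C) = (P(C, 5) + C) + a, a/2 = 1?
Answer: 406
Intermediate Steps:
P(g, I) = 7*I
a = 2 (a = 2*1 = 2)
c(T, M) = 9 (c(T, M) = 9 + 0 = 9)
o(D, j) = 14 (o(D, j) = 2*9 - 4 = 18 - 4 = 14)
q(C) = 37 + C (q(C) = (7*5 + C) + 2 = (35 + C) + 2 = 37 + C)
o(94, -48)*q(Z - 1*5) = 14*(37 + (-3 - 1*5)) = 14*(37 + (-3 - 5)) = 14*(37 - 8) = 14*29 = 406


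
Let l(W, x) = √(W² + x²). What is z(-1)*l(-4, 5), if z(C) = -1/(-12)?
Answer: √41/12 ≈ 0.53359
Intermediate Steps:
z(C) = 1/12 (z(C) = -1*(-1/12) = 1/12)
z(-1)*l(-4, 5) = √((-4)² + 5²)/12 = √(16 + 25)/12 = √41/12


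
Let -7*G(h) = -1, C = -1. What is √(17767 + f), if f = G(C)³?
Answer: √42658574/49 ≈ 133.29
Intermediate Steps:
G(h) = ⅐ (G(h) = -⅐*(-1) = ⅐)
f = 1/343 (f = (⅐)³ = 1/343 ≈ 0.0029155)
√(17767 + f) = √(17767 + 1/343) = √(6094082/343) = √42658574/49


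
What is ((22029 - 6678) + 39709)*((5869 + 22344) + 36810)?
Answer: 3580166380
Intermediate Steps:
((22029 - 6678) + 39709)*((5869 + 22344) + 36810) = (15351 + 39709)*(28213 + 36810) = 55060*65023 = 3580166380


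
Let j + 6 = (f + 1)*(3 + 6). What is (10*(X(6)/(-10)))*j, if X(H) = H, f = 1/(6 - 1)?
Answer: -144/5 ≈ -28.800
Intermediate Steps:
f = 1/5 ≈ 0.20000
j = 24/5 (j = -6 + (1/5 + 1)*(3 + 6) = -6 + (6/5)*9 = -6 + 54/5 = 24/5 ≈ 4.8000)
(10*(X(6)/(-10)))*j = (10*(6/(-10)))*(24/5) = (10*(6*(-1/10)))*(24/5) = (10*(-3/5))*(24/5) = -6*24/5 = -144/5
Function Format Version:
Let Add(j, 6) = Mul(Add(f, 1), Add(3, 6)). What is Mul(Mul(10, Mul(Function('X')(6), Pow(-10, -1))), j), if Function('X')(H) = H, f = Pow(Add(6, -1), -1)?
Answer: Rational(-144, 5) ≈ -28.800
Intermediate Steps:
f = Rational(1, 5) (f = Pow(5, -1) = Rational(1, 5) ≈ 0.20000)
j = Rational(24, 5) (j = Add(-6, Mul(Add(Rational(1, 5), 1), Add(3, 6))) = Add(-6, Mul(Rational(6, 5), 9)) = Add(-6, Rational(54, 5)) = Rational(24, 5) ≈ 4.8000)
Mul(Mul(10, Mul(Function('X')(6), Pow(-10, -1))), j) = Mul(Mul(10, Mul(6, Pow(-10, -1))), Rational(24, 5)) = Mul(Mul(10, Mul(6, Rational(-1, 10))), Rational(24, 5)) = Mul(Mul(10, Rational(-3, 5)), Rational(24, 5)) = Mul(-6, Rational(24, 5)) = Rational(-144, 5)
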